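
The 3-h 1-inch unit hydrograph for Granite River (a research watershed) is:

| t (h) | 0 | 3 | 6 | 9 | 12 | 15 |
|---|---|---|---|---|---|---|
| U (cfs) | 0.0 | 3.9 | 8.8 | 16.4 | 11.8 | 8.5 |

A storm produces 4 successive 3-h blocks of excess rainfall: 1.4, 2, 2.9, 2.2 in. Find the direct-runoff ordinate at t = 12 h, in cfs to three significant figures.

By discrete convolution, Q_j = Σ (P_i / 1 in) · U_{j−i}.
At t = 12 h (j=4): Q = (1.4/1)·11.8 + (2/1)·16.4 + (2.9/1)·8.8 + (2.2/1)·3.9 = 83.4 cfs.

Q ≈ 83.4 cfs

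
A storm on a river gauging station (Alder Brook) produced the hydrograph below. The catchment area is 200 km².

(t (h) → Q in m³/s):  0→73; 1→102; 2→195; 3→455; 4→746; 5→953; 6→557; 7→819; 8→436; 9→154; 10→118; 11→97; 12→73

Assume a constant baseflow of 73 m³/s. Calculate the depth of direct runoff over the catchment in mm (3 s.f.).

Direct runoff: 0.0, 29.0, 122.0, 382.0, 673.0, 880.0, 484.0, 746.0, 363.0, 81.0, 45.0, 24.0, 0.0 m³/s; ΣQ_DR = 3829 m³/s.
V = ΣQ_DR · Δt = 3829 × 3600 s = 1.378 × 10^7 m³.
Over A = 200 km², depth = V / A = 68.9 mm.

d ≈ 68.9 mm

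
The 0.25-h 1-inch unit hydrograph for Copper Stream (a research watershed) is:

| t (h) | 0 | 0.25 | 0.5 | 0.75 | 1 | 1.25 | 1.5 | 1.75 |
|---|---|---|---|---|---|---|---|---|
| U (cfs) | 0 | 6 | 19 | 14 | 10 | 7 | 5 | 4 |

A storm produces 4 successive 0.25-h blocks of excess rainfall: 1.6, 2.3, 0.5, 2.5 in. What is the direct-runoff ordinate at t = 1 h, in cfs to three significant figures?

By discrete convolution, Q_j = Σ (P_i / 1 in) · U_{j−i}.
At t = 1 h (j=4): Q = (1.6/1)·10 + (2.3/1)·14 + (0.5/1)·19 + (2.5/1)·6 = 72.7 cfs.

Q ≈ 72.7 cfs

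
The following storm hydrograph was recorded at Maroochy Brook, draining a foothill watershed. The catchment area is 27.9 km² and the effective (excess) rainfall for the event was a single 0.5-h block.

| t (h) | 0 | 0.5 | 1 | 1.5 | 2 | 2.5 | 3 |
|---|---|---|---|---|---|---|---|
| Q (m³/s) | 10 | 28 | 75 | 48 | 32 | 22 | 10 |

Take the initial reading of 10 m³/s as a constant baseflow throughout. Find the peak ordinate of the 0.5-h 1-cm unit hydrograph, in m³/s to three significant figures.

U_p ≈ 65.0 m³/s

Direct runoff: 0.0, 18.0, 65.0, 38.0, 22.0, 12.0, 0.0 m³/s; ΣQ_DR = 155.0 m³/s, peak = 65.0 m³/s.
Runoff depth d = ΣQ_DR·Δt / A = 155.0 × 1800 / (27.9 km²) = 10.00 mm.
The 1-cm UH is the DRH scaled by (10 mm)/d, so U_p = 65.0 × 10/10.00 = 65.0 m³/s.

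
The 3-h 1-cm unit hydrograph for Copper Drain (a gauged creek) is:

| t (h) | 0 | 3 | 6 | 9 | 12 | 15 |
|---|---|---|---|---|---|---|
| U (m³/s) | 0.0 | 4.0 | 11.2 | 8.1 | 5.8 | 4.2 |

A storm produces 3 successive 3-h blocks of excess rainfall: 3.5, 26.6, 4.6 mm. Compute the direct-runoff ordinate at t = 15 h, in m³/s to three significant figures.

By discrete convolution, Q_j = Σ (P_i / 10 mm) · U_{j−i}.
At t = 15 h (j=5): Q = (3.5/10)·4.2 + (26.6/10)·5.8 + (4.6/10)·8.1 = 20.6 m³/s.

Q ≈ 20.6 m³/s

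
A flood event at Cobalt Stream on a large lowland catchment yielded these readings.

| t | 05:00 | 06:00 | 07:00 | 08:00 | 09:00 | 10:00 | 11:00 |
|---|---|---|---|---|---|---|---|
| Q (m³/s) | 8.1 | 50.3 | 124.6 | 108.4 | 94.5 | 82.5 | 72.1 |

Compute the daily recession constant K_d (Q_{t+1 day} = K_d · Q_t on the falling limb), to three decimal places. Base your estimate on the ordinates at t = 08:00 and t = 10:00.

K_d ≈ 0.038

Between t = 08:00 and t = 10:00 the flow falls from 108.4 to 82.5 m³/s over 2×1 h = 2 h.
Per-interval ratio K = (82.5/108.4)^(1/2) = 0.8724; K_d = K^(24/1) = 0.038.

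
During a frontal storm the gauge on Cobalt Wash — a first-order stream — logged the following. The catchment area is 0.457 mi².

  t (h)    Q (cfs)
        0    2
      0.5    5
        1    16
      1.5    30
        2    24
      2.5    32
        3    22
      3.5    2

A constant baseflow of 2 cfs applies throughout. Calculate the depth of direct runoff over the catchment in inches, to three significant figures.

d ≈ 0.198 in

Direct runoff: 0.0, 3.0, 14.0, 28.0, 22.0, 30.0, 20.0, 0.0 cfs; ΣQ_DR = 117.0 cfs.
V = ΣQ_DR · Δt = 117.0 × 1800 s = 2.106 × 10^5 ft³.
Over A = 0.457 mi², depth = V / A = 0.198 in.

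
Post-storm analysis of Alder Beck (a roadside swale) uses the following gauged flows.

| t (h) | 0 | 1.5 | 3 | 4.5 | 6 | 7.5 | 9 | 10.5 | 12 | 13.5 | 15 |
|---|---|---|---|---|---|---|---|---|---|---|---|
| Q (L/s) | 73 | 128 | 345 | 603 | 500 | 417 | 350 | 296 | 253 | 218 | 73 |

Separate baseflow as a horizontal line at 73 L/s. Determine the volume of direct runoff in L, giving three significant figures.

V ≈ 1.32 × 10^7 L

Direct-runoff ordinates (Q − Q_b): 0.0, 55.0, 272.0, 530.0, 427.0, 344.0, 277.0, 223.0, 180.0, 145.0, 0.0 L/s.
ΣQ_DR = 2453 L/s.
With Δt = 1.5 h = 5400 s, V = ΣQ_DR · Δt = 2453 × 5400 = 1.32 × 10^7 L.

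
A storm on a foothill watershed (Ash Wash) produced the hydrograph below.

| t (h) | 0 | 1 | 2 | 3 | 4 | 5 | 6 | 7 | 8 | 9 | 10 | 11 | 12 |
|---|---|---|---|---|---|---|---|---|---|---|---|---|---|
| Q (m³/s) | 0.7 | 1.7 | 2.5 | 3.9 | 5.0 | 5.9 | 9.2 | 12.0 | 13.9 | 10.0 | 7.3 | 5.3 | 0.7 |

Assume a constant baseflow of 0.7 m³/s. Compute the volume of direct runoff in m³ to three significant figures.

Direct-runoff ordinates (Q − Q_b): 0.0, 1.0, 1.8, 3.2, 4.3, 5.2, 8.5, 11.3, 13.2, 9.3, 6.6, 4.6, 0.0 m³/s.
ΣQ_DR = 69.00 m³/s.
With Δt = 1 h = 3600 s, V = ΣQ_DR · Δt = 69.00 × 3600 = 2.48 × 10^5 m³.

V ≈ 2.48 × 10^5 m³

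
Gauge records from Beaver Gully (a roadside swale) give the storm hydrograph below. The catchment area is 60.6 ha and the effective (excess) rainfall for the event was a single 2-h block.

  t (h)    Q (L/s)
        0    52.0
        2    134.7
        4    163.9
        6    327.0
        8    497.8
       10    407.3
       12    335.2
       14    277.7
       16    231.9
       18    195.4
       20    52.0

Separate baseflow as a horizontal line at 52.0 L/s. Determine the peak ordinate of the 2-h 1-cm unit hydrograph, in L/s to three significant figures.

U_p ≈ 178 L/s

Direct runoff: 0.0, 82.7, 111.9, 275.0, 445.8, 355.3, 283.2, 225.7, 179.9, 143.4, 0.0 L/s; ΣQ_DR = 2103 L/s, peak = 445.8 L/s.
Runoff depth d = ΣQ_DR·Δt / A = 2103 × 7200 / (60.6 ha) = 24.98 mm.
The 1-cm UH is the DRH scaled by (10 mm)/d, so U_p = 445.8 × 10/24.98 = 178 L/s.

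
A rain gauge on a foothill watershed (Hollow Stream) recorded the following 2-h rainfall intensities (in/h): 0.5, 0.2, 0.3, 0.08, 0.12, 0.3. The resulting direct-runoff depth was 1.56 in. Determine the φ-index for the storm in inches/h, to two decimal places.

φ ≈ 0.13 in/h

Only the 4 blocks with intensity above φ contribute runoff: 0.5, 0.2, 0.3, 0.3 in/h.
Σ(I−φ)·Δt = d  ⇒  (0.5+0.2+0.3+0.3 − 4φ)·2 = 1.56
φ = (1.300 − 1.56/2) / 4 = 0.13 in/h.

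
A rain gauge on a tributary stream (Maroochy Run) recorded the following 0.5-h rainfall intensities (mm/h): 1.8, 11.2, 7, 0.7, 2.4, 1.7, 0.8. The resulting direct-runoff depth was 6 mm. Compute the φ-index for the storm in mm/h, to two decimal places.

φ ≈ 3.10 mm/h

Only the 2 blocks with intensity above φ contribute runoff: 11.2, 7 mm/h.
Σ(I−φ)·Δt = d  ⇒  (11.2+7 − 2φ)·0.5 = 6
φ = (18.20 − 6/0.5) / 2 = 3.10 mm/h.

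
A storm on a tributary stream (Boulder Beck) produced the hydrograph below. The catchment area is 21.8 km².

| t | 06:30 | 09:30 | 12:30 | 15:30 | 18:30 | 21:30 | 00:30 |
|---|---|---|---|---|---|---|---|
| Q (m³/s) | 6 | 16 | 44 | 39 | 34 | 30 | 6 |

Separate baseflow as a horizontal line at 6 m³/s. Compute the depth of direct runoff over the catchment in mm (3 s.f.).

Direct runoff: 0.0, 10.0, 38.0, 33.0, 28.0, 24.0, 0.0 m³/s; ΣQ_DR = 133.0 m³/s.
V = ΣQ_DR · Δt = 133.0 × 10800 s = 1.436 × 10^6 m³.
Over A = 21.8 km², depth = V / A = 65.9 mm.

d ≈ 65.9 mm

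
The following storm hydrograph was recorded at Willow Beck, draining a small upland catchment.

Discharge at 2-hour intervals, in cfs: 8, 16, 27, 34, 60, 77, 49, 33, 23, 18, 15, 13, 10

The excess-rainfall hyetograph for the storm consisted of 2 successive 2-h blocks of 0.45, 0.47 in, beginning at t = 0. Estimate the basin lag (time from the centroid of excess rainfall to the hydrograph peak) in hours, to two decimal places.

Centroid of excess rainfall: t_c = Σ P_i·t̄_i / ΣP_i = 2.0217 h (block centres at 1, 3 h).
Hydrograph peak occurs at t = 10 h, so basin lag t_L = 10 − 2.0217 = 7.98 h.

t_L ≈ 7.98 h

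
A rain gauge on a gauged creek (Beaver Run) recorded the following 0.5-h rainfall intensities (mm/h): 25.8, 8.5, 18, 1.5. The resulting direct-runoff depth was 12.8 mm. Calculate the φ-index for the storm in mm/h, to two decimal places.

Only the 2 blocks with intensity above φ contribute runoff: 25.8, 18 mm/h.
Σ(I−φ)·Δt = d  ⇒  (25.8+18 − 2φ)·0.5 = 12.8
φ = (43.80 − 12.8/0.5) / 2 = 9.10 mm/h.

φ ≈ 9.10 mm/h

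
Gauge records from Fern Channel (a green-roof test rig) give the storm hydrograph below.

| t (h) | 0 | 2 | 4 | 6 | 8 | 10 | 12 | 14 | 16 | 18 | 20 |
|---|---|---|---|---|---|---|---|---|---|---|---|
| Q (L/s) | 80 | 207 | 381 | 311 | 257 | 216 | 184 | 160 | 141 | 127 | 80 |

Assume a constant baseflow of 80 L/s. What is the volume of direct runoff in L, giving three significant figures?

V ≈ 9.10 × 10^6 L

Direct-runoff ordinates (Q − Q_b): 0.0, 127.0, 301.0, 231.0, 177.0, 136.0, 104.0, 80.0, 61.0, 47.0, 0.0 L/s.
ΣQ_DR = 1264 L/s.
With Δt = 2 h = 7200 s, V = ΣQ_DR · Δt = 1264 × 7200 = 9.10 × 10^6 L.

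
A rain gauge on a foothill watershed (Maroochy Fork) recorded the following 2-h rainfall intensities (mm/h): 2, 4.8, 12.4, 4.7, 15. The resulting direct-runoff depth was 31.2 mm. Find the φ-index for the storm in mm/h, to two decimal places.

Only the 2 blocks with intensity above φ contribute runoff: 12.4, 15 mm/h.
Σ(I−φ)·Δt = d  ⇒  (12.4+15 − 2φ)·2 = 31.2
φ = (27.40 − 31.2/2) / 2 = 5.90 mm/h.

φ ≈ 5.90 mm/h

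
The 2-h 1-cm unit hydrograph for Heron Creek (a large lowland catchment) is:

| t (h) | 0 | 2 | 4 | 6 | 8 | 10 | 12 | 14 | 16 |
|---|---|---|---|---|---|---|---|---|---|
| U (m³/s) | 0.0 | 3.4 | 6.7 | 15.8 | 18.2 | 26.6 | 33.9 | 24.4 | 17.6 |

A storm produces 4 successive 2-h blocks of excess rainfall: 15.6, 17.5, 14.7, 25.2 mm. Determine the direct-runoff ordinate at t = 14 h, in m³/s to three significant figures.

By discrete convolution, Q_j = Σ (P_i / 10 mm) · U_{j−i}.
At t = 14 h (j=7): Q = (15.6/10)·24.4 + (17.5/10)·33.9 + (14.7/10)·26.6 + (25.2/10)·18.2 = 182 m³/s.

Q ≈ 182 m³/s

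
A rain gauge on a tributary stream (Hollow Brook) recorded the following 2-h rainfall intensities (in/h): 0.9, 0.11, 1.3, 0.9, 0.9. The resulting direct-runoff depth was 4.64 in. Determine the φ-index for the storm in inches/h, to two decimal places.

φ ≈ 0.42 in/h

Only the 4 blocks with intensity above φ contribute runoff: 0.9, 1.3, 0.9, 0.9 in/h.
Σ(I−φ)·Δt = d  ⇒  (0.9+1.3+0.9+0.9 − 4φ)·2 = 4.64
φ = (4.000 − 4.64/2) / 4 = 0.42 in/h.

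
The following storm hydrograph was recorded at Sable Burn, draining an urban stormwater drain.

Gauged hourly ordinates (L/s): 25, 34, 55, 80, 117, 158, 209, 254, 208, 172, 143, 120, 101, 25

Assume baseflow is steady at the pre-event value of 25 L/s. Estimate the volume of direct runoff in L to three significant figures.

V ≈ 4.86 × 10^6 L

Direct-runoff ordinates (Q − Q_b): 0.0, 9.0, 30.0, 55.0, 92.0, 133.0, 184.0, 229.0, 183.0, 147.0, 118.0, 95.0, 76.0, 0.0 L/s.
ΣQ_DR = 1351 L/s.
With Δt = 1 h = 3600 s, V = ΣQ_DR · Δt = 1351 × 3600 = 4.86 × 10^6 L.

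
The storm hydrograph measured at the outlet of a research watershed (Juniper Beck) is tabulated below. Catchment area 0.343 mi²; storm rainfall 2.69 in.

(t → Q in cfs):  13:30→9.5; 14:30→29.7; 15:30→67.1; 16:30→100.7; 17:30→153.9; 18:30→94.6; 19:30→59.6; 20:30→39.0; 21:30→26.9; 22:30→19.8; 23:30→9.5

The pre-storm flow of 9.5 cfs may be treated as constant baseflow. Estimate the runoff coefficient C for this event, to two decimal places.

ΣQ_DR = 505.8 cfs; V = ΣQ_DR·Δt = 1.821 × 10^6 ft³.
Runoff depth d = V / A = 2.285 in.
C = d / P = 2.285 / 2.69 = 0.85.

C ≈ 0.85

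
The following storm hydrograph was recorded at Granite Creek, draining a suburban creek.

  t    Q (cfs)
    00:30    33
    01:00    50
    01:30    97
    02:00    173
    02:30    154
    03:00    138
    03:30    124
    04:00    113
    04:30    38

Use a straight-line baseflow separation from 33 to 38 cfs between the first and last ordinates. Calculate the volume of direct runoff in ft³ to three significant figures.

Direct-runoff ordinates (Q − Q_b): 0.00, 16.38, 62.75, 138.12, 118.50, 101.88, 87.25, 75.62, 0.00 cfs.
ΣQ_DR = 600.5 cfs.
With Δt = 0.5 h = 1800 s, V = ΣQ_DR · Δt = 600.5 × 1800 = 1.08 × 10^6 ft³.

V ≈ 1.08 × 10^6 ft³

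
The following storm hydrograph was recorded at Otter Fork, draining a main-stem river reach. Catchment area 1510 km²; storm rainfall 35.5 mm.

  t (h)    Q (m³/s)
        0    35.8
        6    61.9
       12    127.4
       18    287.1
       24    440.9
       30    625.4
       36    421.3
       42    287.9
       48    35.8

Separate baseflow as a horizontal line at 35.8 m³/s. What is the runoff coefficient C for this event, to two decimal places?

C ≈ 0.81

ΣQ_DR = 2001 m³/s; V = ΣQ_DR·Δt = 4.323 × 10^7 m³.
Runoff depth d = V / A = 28.63 mm.
C = d / P = 28.63 / 35.5 = 0.81.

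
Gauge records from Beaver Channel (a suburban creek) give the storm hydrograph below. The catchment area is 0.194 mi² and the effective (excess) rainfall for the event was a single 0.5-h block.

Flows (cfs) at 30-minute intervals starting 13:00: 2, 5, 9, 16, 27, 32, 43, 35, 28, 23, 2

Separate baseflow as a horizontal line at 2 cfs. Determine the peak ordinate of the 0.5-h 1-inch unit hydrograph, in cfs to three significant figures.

Direct runoff: 0.0, 3.0, 7.0, 14.0, 25.0, 30.0, 41.0, 33.0, 26.0, 21.0, 0.0 cfs; ΣQ_DR = 200.0 cfs, peak = 41.0 cfs.
Runoff depth d = ΣQ_DR·Δt / A = 200.0 × 1800 / (0.194 mi²) = 0.7988 in.
The 1-inch UH is the DRH scaled by (1 in)/d, so U_p = 41.0 × 1/0.7988 = 51.3 cfs.

U_p ≈ 51.3 cfs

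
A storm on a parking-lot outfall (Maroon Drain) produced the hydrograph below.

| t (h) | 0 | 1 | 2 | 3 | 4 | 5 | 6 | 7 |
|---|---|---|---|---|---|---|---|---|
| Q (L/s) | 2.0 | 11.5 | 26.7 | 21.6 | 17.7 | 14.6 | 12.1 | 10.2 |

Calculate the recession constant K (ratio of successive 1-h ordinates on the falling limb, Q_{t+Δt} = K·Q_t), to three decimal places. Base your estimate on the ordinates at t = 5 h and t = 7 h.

K ≈ 0.836

Using the recession-limb readings at t = 5 h and t = 7 h: Q falls from 14.6 to 10.2 L/s over 2 intervals.
K = (Q₂/Q₁)^(1/2) = (10.2/14.6)^(1/2) = 0.836.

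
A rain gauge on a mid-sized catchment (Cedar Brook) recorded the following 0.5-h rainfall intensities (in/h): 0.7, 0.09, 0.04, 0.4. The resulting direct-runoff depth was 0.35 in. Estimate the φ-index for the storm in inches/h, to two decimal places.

φ ≈ 0.20 in/h

Only the 2 blocks with intensity above φ contribute runoff: 0.7, 0.4 in/h.
Σ(I−φ)·Δt = d  ⇒  (0.7+0.4 − 2φ)·0.5 = 0.35
φ = (1.100 − 0.35/0.5) / 2 = 0.20 in/h.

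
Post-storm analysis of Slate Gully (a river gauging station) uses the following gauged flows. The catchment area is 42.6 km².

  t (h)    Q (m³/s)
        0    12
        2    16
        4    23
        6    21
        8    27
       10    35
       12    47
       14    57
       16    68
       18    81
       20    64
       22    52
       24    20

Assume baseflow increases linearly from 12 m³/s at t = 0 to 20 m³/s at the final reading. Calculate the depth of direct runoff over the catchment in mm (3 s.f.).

Direct runoff: 0.00, 3.33, 9.67, 7.00, 12.33, 19.67, 31.00, 40.33, 50.67, 63.00, 45.33, 32.67, 0.00 m³/s; ΣQ_DR = 315.0 m³/s.
V = ΣQ_DR · Δt = 315.0 × 7200 s = 2.268 × 10^6 m³.
Over A = 42.6 km², depth = V / A = 53.2 mm.

d ≈ 53.2 mm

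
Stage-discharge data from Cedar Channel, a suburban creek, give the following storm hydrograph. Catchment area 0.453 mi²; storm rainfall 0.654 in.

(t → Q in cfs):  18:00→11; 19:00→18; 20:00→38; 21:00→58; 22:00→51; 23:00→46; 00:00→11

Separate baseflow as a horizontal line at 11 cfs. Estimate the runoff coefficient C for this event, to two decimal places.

C ≈ 0.82

ΣQ_DR = 156.0 cfs; V = ΣQ_DR·Δt = 5.616 × 10^5 ft³.
Runoff depth d = V / A = 0.5336 in.
C = d / P = 0.5336 / 0.654 = 0.82.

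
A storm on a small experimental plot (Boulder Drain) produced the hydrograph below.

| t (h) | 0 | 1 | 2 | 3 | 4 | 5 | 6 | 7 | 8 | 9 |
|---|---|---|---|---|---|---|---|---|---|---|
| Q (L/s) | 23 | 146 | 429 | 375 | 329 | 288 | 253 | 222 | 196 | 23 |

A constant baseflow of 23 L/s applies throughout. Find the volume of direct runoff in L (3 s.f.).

V ≈ 7.39 × 10^6 L

Direct-runoff ordinates (Q − Q_b): 0.0, 123.0, 406.0, 352.0, 306.0, 265.0, 230.0, 199.0, 173.0, 0.0 L/s.
ΣQ_DR = 2054 L/s.
With Δt = 1 h = 3600 s, V = ΣQ_DR · Δt = 2054 × 3600 = 7.39 × 10^6 L.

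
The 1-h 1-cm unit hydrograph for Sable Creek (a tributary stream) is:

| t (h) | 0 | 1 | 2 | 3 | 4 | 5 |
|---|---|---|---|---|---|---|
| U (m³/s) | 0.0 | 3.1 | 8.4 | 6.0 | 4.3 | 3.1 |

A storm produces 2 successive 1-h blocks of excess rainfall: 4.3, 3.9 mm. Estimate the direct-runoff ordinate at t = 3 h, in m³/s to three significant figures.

Q ≈ 5.86 m³/s

By discrete convolution, Q_j = Σ (P_i / 10 mm) · U_{j−i}.
At t = 3 h (j=3): Q = (4.3/10)·6.0 + (3.9/10)·8.4 = 5.86 m³/s.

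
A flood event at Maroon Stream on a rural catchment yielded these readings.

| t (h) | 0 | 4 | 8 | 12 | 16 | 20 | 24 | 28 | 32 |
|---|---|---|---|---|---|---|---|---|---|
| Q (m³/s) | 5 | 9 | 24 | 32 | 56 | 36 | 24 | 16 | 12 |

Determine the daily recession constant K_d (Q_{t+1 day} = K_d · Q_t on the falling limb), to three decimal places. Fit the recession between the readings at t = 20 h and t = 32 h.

Between t = 20 h and t = 32 h the flow falls from 36 to 12 m³/s over 3×4 h = 12 h.
Per-interval ratio K = (12/36)^(1/3) = 0.6934; K_d = K^(24/4) = 0.111.

K_d ≈ 0.111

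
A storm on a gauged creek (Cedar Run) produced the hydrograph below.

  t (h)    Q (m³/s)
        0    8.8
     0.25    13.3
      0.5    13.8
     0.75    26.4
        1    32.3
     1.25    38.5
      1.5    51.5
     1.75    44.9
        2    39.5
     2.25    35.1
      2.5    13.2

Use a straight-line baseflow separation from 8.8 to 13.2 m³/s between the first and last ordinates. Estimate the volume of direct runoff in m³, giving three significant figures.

V ≈ 1.77 × 10^5 m³

Direct-runoff ordinates (Q − Q_b): 0.00, 4.06, 4.12, 16.28, 21.74, 27.50, 40.06, 33.02, 27.18, 22.34, 0.00 m³/s.
ΣQ_DR = 196.3 m³/s.
With Δt = 0.25 h = 900 s, V = ΣQ_DR · Δt = 196.3 × 900 = 1.77 × 10^5 m³.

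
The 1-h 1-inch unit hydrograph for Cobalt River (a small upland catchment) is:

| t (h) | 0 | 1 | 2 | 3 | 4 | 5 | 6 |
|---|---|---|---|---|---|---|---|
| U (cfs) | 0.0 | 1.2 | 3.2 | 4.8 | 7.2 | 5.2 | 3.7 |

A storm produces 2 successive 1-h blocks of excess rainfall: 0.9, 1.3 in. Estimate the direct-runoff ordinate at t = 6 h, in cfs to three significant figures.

By discrete convolution, Q_j = Σ (P_i / 1 in) · U_{j−i}.
At t = 6 h (j=6): Q = (0.9/1)·3.7 + (1.3/1)·5.2 = 10.1 cfs.

Q ≈ 10.1 cfs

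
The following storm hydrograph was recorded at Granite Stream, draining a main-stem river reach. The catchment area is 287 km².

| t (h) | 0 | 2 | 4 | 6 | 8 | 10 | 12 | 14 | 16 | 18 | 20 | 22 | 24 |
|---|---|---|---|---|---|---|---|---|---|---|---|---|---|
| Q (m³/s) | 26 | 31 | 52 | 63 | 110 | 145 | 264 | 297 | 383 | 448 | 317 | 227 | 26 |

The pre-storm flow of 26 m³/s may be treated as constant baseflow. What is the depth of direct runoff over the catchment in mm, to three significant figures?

d ≈ 51.5 mm

Direct runoff: 0.0, 5.0, 26.0, 37.0, 84.0, 119.0, 238.0, 271.0, 357.0, 422.0, 291.0, 201.0, 0.0 m³/s; ΣQ_DR = 2051 m³/s.
V = ΣQ_DR · Δt = 2051 × 7200 s = 1.477 × 10^7 m³.
Over A = 287 km², depth = V / A = 51.5 mm.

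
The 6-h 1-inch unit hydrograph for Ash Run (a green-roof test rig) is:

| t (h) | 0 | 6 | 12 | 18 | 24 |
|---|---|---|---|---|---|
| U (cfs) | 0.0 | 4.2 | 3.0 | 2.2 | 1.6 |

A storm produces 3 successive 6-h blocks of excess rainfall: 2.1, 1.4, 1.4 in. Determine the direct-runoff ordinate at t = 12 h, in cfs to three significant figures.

Q ≈ 12.2 cfs

By discrete convolution, Q_j = Σ (P_i / 1 in) · U_{j−i}.
At t = 12 h (j=2): Q = (2.1/1)·3.0 + (1.4/1)·4.2 + (1.4/1)·0.0 = 12.2 cfs.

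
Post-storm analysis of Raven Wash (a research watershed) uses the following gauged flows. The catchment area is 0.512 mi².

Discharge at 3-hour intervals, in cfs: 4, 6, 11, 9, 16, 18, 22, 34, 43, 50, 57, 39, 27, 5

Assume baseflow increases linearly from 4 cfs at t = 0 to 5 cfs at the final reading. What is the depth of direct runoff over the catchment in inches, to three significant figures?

d ≈ 2.52 in

Direct runoff: 0.00, 1.92, 6.85, 4.77, 11.69, 13.62, 17.54, 29.46, 38.38, 45.31, 52.23, 34.15, 22.08, 0.00 cfs; ΣQ_DR = 278.0 cfs.
V = ΣQ_DR · Δt = 278.0 × 10800 s = 3.002 × 10^6 ft³.
Over A = 0.512 mi², depth = V / A = 2.52 in.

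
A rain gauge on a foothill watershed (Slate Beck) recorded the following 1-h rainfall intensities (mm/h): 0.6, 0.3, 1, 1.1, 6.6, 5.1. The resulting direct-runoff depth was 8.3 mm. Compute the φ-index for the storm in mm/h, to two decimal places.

Only the 2 blocks with intensity above φ contribute runoff: 6.6, 5.1 mm/h.
Σ(I−φ)·Δt = d  ⇒  (6.6+5.1 − 2φ)·1 = 8.3
φ = (11.70 − 8.3/1) / 2 = 1.70 mm/h.

φ ≈ 1.70 mm/h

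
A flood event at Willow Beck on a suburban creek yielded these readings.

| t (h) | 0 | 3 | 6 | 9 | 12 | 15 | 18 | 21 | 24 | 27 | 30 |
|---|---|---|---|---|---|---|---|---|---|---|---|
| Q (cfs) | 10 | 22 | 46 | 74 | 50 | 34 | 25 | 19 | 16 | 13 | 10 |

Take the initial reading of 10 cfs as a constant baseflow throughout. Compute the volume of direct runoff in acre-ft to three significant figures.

Direct-runoff ordinates (Q − Q_b): 0.0, 12.0, 36.0, 64.0, 40.0, 24.0, 15.0, 9.0, 6.0, 3.0, 0.0 cfs.
ΣQ_DR = 209.0 cfs.
With Δt = 3 h = 10800 s, V = ΣQ_DR · Δt = 209.0 × 10800 = 2.26 × 10^6 ft³ = 51.8 acre-ft.

V ≈ 51.8 acre-ft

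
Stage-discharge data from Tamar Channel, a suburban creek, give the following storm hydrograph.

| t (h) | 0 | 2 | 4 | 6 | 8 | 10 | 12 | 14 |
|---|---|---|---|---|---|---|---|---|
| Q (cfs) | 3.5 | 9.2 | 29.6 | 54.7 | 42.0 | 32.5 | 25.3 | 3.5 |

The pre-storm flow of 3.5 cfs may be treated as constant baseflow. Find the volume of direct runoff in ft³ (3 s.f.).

Direct-runoff ordinates (Q − Q_b): 0.0, 5.7, 26.1, 51.2, 38.5, 29.0, 21.8, 0.0 cfs.
ΣQ_DR = 172.3 cfs.
With Δt = 2 h = 7200 s, V = ΣQ_DR · Δt = 172.3 × 7200 = 1.24 × 10^6 ft³.

V ≈ 1.24 × 10^6 ft³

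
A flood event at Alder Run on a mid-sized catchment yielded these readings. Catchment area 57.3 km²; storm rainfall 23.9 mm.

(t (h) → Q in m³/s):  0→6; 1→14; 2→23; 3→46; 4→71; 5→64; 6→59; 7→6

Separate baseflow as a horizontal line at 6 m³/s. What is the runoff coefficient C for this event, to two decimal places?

ΣQ_DR = 241.0 m³/s; V = ΣQ_DR·Δt = 8.676 × 10^5 m³.
Runoff depth d = V / A = 15.14 mm.
C = d / P = 15.14 / 23.9 = 0.63.

C ≈ 0.63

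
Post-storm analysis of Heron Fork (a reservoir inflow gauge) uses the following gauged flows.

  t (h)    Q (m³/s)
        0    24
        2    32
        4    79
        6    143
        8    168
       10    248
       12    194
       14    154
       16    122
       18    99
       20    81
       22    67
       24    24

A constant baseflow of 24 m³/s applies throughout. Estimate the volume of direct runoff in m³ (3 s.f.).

Direct-runoff ordinates (Q − Q_b): 0.0, 8.0, 55.0, 119.0, 144.0, 224.0, 170.0, 130.0, 98.0, 75.0, 57.0, 43.0, 0.0 m³/s.
ΣQ_DR = 1123 m³/s.
With Δt = 2 h = 7200 s, V = ΣQ_DR · Δt = 1123 × 7200 = 8.09 × 10^6 m³.

V ≈ 8.09 × 10^6 m³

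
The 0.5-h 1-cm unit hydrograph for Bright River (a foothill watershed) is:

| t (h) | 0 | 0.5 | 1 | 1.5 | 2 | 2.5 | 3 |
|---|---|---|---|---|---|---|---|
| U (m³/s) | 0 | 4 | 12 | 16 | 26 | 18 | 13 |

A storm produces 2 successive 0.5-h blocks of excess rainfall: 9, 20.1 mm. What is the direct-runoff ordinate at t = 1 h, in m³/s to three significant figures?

Q ≈ 18.8 m³/s

By discrete convolution, Q_j = Σ (P_i / 10 mm) · U_{j−i}.
At t = 1 h (j=2): Q = (9/10)·12 + (20.1/10)·4 = 18.8 m³/s.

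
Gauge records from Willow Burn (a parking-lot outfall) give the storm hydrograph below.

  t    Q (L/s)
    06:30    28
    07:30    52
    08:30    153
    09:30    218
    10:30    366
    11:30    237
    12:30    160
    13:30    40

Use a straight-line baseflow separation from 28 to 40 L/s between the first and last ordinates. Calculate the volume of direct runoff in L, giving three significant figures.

V ≈ 3.54 × 10^6 L

Direct-runoff ordinates (Q − Q_b): 0.00, 22.29, 121.57, 184.86, 331.14, 200.43, 121.71, 0.00 L/s.
ΣQ_DR = 982.0 L/s.
With Δt = 1 h = 3600 s, V = ΣQ_DR · Δt = 982.0 × 3600 = 3.54 × 10^6 L.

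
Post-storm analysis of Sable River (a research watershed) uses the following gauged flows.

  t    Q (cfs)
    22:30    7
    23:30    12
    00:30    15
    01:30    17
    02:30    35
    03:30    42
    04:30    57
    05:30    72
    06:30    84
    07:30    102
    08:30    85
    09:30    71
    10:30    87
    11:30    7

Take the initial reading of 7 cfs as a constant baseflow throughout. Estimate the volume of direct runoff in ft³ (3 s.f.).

V ≈ 2.14 × 10^6 ft³

Direct-runoff ordinates (Q − Q_b): 0.0, 5.0, 8.0, 10.0, 28.0, 35.0, 50.0, 65.0, 77.0, 95.0, 78.0, 64.0, 80.0, 0.0 cfs.
ΣQ_DR = 595.0 cfs.
With Δt = 1 h = 3600 s, V = ΣQ_DR · Δt = 595.0 × 3600 = 2.14 × 10^6 ft³.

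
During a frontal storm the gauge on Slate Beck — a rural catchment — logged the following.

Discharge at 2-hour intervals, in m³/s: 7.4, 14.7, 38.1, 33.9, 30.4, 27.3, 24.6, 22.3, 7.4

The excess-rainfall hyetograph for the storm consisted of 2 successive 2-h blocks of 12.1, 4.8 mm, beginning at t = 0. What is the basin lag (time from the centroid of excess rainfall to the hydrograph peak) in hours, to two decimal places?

Centroid of excess rainfall: t_c = Σ P_i·t̄_i / ΣP_i = 1.5680 h (block centres at 1, 3 h).
Hydrograph peak occurs at t = 4 h, so basin lag t_L = 4 − 1.5680 = 2.43 h.

t_L ≈ 2.43 h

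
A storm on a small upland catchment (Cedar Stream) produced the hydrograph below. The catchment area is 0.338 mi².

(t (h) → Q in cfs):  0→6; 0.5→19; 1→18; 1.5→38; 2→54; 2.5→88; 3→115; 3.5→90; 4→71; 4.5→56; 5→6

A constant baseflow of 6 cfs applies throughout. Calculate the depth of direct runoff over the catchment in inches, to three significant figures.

Direct runoff: 0.0, 13.0, 12.0, 32.0, 48.0, 82.0, 109.0, 84.0, 65.0, 50.0, 0.0 cfs; ΣQ_DR = 495.0 cfs.
V = ΣQ_DR · Δt = 495.0 × 1800 s = 8.910 × 10^5 ft³.
Over A = 0.338 mi², depth = V / A = 1.13 in.

d ≈ 1.13 in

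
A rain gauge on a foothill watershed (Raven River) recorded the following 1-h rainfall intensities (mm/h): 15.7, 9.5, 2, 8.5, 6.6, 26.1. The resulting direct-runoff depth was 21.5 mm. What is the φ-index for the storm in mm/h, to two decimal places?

φ ≈ 10.15 mm/h

Only the 2 blocks with intensity above φ contribute runoff: 15.7, 26.1 mm/h.
Σ(I−φ)·Δt = d  ⇒  (15.7+26.1 − 2φ)·1 = 21.5
φ = (41.80 − 21.5/1) / 2 = 10.15 mm/h.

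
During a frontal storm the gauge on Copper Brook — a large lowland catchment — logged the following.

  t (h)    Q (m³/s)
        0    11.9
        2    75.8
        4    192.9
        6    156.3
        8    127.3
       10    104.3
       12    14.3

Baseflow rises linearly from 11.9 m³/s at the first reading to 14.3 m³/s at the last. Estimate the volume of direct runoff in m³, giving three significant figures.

Direct-runoff ordinates (Q − Q_b): 0.00, 63.50, 180.20, 143.20, 113.80, 90.40, 0.00 m³/s.
ΣQ_DR = 591.1 m³/s.
With Δt = 2 h = 7200 s, V = ΣQ_DR · Δt = 591.1 × 7200 = 4.26 × 10^6 m³.

V ≈ 4.26 × 10^6 m³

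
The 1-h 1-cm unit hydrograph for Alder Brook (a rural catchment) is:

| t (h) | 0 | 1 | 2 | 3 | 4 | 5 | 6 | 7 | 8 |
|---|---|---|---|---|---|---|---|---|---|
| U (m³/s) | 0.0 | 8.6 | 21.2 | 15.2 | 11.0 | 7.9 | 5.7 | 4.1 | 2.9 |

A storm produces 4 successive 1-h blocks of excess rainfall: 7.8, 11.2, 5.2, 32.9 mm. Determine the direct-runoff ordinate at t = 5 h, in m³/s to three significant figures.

By discrete convolution, Q_j = Σ (P_i / 10 mm) · U_{j−i}.
At t = 5 h (j=5): Q = (7.8/10)·7.9 + (11.2/10)·11.0 + (5.2/10)·15.2 + (32.9/10)·21.2 = 96.1 m³/s.

Q ≈ 96.1 m³/s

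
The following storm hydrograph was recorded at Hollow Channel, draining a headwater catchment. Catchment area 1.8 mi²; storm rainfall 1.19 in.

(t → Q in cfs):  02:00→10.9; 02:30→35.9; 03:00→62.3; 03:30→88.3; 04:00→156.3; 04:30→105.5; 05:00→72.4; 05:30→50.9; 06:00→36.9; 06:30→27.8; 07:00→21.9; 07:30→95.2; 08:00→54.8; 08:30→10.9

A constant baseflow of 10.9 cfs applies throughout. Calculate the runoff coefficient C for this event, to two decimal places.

ΣQ_DR = 677.4 cfs; V = ΣQ_DR·Δt = 1.219 × 10^6 ft³.
Runoff depth d = V / A = 0.2916 in.
C = d / P = 0.2916 / 1.19 = 0.25.

C ≈ 0.25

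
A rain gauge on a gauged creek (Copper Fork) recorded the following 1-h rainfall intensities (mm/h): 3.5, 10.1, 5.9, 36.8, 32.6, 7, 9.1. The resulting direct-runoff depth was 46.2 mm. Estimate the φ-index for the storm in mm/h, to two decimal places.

Only the 2 blocks with intensity above φ contribute runoff: 36.8, 32.6 mm/h.
Σ(I−φ)·Δt = d  ⇒  (36.8+32.6 − 2φ)·1 = 46.2
φ = (69.40 − 46.2/1) / 2 = 11.60 mm/h.

φ ≈ 11.60 mm/h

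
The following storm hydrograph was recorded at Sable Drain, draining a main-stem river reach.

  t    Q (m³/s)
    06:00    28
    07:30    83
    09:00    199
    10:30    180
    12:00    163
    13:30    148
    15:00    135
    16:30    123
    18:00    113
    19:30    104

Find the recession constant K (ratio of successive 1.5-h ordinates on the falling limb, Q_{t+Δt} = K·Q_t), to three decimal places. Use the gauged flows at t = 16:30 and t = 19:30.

Using the recession-limb readings at t = 16:30 and t = 19:30: Q falls from 123 to 104 m³/s over 2 intervals.
K = (Q₂/Q₁)^(1/2) = (104/123)^(1/2) = 0.920.

K ≈ 0.920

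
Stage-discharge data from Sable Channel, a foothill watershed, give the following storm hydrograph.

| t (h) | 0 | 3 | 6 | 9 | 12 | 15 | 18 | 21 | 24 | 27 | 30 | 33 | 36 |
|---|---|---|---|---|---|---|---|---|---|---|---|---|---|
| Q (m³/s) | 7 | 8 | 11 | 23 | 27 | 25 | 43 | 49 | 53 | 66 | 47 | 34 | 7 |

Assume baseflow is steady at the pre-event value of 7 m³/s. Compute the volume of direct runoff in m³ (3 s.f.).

Direct-runoff ordinates (Q − Q_b): 0.0, 1.0, 4.0, 16.0, 20.0, 18.0, 36.0, 42.0, 46.0, 59.0, 40.0, 27.0, 0.0 m³/s.
ΣQ_DR = 309.0 m³/s.
With Δt = 3 h = 10800 s, V = ΣQ_DR · Δt = 309.0 × 10800 = 3.34 × 10^6 m³.

V ≈ 3.34 × 10^6 m³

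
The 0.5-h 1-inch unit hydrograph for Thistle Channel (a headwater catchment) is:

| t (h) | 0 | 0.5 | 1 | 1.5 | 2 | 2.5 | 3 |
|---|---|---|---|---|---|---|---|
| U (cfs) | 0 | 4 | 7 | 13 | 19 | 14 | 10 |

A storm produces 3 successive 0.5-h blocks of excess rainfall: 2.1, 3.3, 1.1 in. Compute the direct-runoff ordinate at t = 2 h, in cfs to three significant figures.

Q ≈ 90.5 cfs

By discrete convolution, Q_j = Σ (P_i / 1 in) · U_{j−i}.
At t = 2 h (j=4): Q = (2.1/1)·19 + (3.3/1)·13 + (1.1/1)·7 = 90.5 cfs.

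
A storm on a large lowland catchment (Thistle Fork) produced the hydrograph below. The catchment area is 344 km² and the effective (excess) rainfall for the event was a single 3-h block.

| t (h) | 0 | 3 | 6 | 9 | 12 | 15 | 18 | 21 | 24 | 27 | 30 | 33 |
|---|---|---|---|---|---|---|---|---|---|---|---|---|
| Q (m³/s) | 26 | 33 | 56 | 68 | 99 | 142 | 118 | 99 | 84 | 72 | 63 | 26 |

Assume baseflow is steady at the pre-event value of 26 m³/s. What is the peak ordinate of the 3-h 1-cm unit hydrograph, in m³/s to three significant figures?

U_p ≈ 64.4 m³/s

Direct runoff: 0.0, 7.0, 30.0, 42.0, 73.0, 116.0, 92.0, 73.0, 58.0, 46.0, 37.0, 0.0 m³/s; ΣQ_DR = 574.0 m³/s, peak = 116.0 m³/s.
Runoff depth d = ΣQ_DR·Δt / A = 574.0 × 10800 / (344 km²) = 18.02 mm.
The 1-cm UH is the DRH scaled by (10 mm)/d, so U_p = 116.0 × 10/18.02 = 64.4 m³/s.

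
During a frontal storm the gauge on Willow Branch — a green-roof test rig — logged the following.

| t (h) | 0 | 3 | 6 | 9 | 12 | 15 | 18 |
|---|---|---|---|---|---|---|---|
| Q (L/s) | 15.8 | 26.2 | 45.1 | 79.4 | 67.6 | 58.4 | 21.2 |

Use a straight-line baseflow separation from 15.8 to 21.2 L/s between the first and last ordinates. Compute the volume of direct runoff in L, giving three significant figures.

Direct-runoff ordinates (Q − Q_b): 0.00, 9.50, 27.50, 60.90, 48.20, 38.10, 0.00 L/s.
ΣQ_DR = 184.2 L/s.
With Δt = 3 h = 10800 s, V = ΣQ_DR · Δt = 184.2 × 10800 = 1.99 × 10^6 L.

V ≈ 1.99 × 10^6 L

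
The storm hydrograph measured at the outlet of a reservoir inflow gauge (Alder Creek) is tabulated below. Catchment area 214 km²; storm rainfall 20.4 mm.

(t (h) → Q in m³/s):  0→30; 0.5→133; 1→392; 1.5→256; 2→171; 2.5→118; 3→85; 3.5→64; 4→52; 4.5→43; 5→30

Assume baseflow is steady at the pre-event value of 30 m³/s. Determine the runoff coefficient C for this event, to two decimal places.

C ≈ 0.43

ΣQ_DR = 1044 m³/s; V = ΣQ_DR·Δt = 1.879 × 10^6 m³.
Runoff depth d = V / A = 8.781 mm.
C = d / P = 8.781 / 20.4 = 0.43.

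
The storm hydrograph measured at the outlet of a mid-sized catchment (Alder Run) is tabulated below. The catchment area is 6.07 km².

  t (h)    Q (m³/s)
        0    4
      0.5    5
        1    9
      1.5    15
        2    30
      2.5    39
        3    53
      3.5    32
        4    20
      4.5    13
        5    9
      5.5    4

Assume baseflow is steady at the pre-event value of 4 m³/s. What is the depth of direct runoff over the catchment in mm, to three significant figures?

Direct runoff: 0.0, 1.0, 5.0, 11.0, 26.0, 35.0, 49.0, 28.0, 16.0, 9.0, 5.0, 0.0 m³/s; ΣQ_DR = 185.0 m³/s.
V = ΣQ_DR · Δt = 185.0 × 1800 s = 3.330 × 10^5 m³.
Over A = 6.07 km², depth = V / A = 54.9 mm.

d ≈ 54.9 mm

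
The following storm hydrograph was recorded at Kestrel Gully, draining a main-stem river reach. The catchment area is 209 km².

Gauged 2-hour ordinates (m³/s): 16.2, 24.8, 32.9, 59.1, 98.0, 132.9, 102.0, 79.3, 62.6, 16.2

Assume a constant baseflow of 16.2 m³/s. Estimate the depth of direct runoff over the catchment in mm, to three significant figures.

Direct runoff: 0.0, 8.6, 16.7, 42.9, 81.8, 116.7, 85.8, 63.1, 46.4, 0.0 m³/s; ΣQ_DR = 462.0 m³/s.
V = ΣQ_DR · Δt = 462.0 × 7200 s = 3.326 × 10^6 m³.
Over A = 209 km², depth = V / A = 15.9 mm.

d ≈ 15.9 mm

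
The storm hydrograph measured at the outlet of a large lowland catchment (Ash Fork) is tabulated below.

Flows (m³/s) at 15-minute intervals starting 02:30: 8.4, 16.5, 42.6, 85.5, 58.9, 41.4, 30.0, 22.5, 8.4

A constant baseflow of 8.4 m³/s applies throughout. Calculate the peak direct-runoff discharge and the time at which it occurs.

Q_p = 77.1 m³/s at t = 03:15

Subtracting baseflow gives direct-runoff ordinates: 0.0, 8.1, 34.2, 77.1, 50.5, 33.0, 21.6, 14.1, 0.0 m³/s.
The maximum is 77.1 m³/s, occurring at the reading for t = 03:15.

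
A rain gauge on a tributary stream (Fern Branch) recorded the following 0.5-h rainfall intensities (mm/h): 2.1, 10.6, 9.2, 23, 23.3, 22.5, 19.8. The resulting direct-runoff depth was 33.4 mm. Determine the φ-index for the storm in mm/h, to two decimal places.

φ ≈ 6.93 mm/h

Only the 6 blocks with intensity above φ contribute runoff: 10.6, 9.2, 23, 23.3, 22.5, 19.8 mm/h.
Σ(I−φ)·Δt = d  ⇒  (10.6+9.2+23+23.3+22.5+19.8 − 6φ)·0.5 = 33.4
φ = (108.4 − 33.4/0.5) / 6 = 6.93 mm/h.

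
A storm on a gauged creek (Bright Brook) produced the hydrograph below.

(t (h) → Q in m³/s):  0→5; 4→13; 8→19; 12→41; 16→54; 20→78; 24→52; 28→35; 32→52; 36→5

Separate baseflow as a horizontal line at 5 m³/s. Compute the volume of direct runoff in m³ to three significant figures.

Direct-runoff ordinates (Q − Q_b): 0.0, 8.0, 14.0, 36.0, 49.0, 73.0, 47.0, 30.0, 47.0, 0.0 m³/s.
ΣQ_DR = 304.0 m³/s.
With Δt = 4 h = 14400 s, V = ΣQ_DR · Δt = 304.0 × 14400 = 4.38 × 10^6 m³.

V ≈ 4.38 × 10^6 m³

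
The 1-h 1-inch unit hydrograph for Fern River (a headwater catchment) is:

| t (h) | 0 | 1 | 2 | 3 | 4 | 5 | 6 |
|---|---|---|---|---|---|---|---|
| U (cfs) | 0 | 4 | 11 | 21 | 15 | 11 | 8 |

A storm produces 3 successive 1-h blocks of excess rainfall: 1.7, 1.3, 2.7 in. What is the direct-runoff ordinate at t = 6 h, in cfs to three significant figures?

Q ≈ 68.4 cfs

By discrete convolution, Q_j = Σ (P_i / 1 in) · U_{j−i}.
At t = 6 h (j=6): Q = (1.7/1)·8 + (1.3/1)·11 + (2.7/1)·15 = 68.4 cfs.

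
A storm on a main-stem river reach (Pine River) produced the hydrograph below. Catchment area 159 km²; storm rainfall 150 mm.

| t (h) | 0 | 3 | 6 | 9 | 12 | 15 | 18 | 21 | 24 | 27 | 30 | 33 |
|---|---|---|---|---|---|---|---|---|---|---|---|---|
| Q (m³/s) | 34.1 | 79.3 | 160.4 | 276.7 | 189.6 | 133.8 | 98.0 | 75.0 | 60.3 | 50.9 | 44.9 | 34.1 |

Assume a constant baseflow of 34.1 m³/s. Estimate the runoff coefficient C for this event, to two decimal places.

C ≈ 0.37

ΣQ_DR = 827.9 m³/s; V = ΣQ_DR·Δt = 8.941 × 10^6 m³.
Runoff depth d = V / A = 56.23 mm.
C = d / P = 56.23 / 150 = 0.37.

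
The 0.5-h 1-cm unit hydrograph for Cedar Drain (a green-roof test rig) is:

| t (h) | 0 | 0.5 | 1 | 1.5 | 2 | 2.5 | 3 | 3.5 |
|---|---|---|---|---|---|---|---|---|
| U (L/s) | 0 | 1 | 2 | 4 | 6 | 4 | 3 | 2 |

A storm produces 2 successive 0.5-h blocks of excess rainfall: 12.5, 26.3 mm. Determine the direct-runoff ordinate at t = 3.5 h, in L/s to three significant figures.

Q ≈ 10.4 L/s

By discrete convolution, Q_j = Σ (P_i / 10 mm) · U_{j−i}.
At t = 3.5 h (j=7): Q = (12.5/10)·2 + (26.3/10)·3 = 10.4 L/s.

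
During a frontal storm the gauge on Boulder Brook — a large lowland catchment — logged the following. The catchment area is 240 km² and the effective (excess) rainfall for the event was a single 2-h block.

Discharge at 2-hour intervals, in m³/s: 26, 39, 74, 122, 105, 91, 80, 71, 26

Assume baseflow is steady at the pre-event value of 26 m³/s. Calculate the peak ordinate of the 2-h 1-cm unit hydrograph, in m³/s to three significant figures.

Direct runoff: 0.0, 13.0, 48.0, 96.0, 79.0, 65.0, 54.0, 45.0, 0.0 m³/s; ΣQ_DR = 400.0 m³/s, peak = 96.0 m³/s.
Runoff depth d = ΣQ_DR·Δt / A = 400.0 × 7200 / (240 km²) = 12.00 mm.
The 1-cm UH is the DRH scaled by (10 mm)/d, so U_p = 96.0 × 10/12.00 = 80.0 m³/s.

U_p ≈ 80.0 m³/s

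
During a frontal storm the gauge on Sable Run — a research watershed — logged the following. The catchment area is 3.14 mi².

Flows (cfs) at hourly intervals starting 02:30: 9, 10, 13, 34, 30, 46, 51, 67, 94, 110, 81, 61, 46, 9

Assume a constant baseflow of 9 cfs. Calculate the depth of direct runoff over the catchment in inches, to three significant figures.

d ≈ 0.264 in

Direct runoff: 0.0, 1.0, 4.0, 25.0, 21.0, 37.0, 42.0, 58.0, 85.0, 101.0, 72.0, 52.0, 37.0, 0.0 cfs; ΣQ_DR = 535.0 cfs.
V = ΣQ_DR · Δt = 535.0 × 3600 s = 1.926 × 10^6 ft³.
Over A = 3.14 mi², depth = V / A = 0.264 in.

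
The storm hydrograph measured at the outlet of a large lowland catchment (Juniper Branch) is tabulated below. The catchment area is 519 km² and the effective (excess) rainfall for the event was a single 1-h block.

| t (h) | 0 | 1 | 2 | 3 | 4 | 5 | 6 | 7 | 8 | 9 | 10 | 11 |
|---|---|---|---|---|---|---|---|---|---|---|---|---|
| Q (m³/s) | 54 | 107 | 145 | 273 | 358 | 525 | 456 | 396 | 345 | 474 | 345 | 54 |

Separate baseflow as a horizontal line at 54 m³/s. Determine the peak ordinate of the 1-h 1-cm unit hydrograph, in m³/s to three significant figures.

U_p ≈ 235 m³/s

Direct runoff: 0.0, 53.0, 91.0, 219.0, 304.0, 471.0, 402.0, 342.0, 291.0, 420.0, 291.0, 0.0 m³/s; ΣQ_DR = 2884 m³/s, peak = 471.0 m³/s.
Runoff depth d = ΣQ_DR·Δt / A = 2884 × 3600 / (519 km²) = 20.00 mm.
The 1-cm UH is the DRH scaled by (10 mm)/d, so U_p = 471.0 × 10/20.00 = 235 m³/s.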